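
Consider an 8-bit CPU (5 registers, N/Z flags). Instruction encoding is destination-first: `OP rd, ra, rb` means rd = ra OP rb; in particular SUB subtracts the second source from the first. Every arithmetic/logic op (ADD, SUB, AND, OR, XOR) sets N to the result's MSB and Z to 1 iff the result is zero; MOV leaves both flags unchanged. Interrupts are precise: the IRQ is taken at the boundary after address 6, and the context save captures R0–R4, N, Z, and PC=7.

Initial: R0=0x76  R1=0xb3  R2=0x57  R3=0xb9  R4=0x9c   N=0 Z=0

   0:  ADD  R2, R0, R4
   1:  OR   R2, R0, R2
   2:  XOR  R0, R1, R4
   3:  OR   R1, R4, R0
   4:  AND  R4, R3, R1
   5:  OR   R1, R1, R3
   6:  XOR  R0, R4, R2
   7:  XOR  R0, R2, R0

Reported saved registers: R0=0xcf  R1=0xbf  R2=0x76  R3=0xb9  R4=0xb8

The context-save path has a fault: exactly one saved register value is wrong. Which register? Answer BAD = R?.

after  0: R0=0x76 R1=0xb3 R2=0x12 R3=0xb9 R4=0x9c  N=0 Z=0
after  1: R0=0x76 R1=0xb3 R2=0x76 R3=0xb9 R4=0x9c  N=0 Z=0
after  2: R0=0x2f R1=0xb3 R2=0x76 R3=0xb9 R4=0x9c  N=0 Z=0
after  3: R0=0x2f R1=0xbf R2=0x76 R3=0xb9 R4=0x9c  N=1 Z=0
after  4: R0=0x2f R1=0xbf R2=0x76 R3=0xb9 R4=0xb9  N=1 Z=0
after  5: R0=0x2f R1=0xbf R2=0x76 R3=0xb9 R4=0xb9  N=1 Z=0
after  6: R0=0xcf R1=0xbf R2=0x76 R3=0xb9 R4=0xb9  N=1 Z=0
-- IRQ taken; context saved, return-PC = 7 --
mismatch: R4: reported 0xb8 vs actual 0xb9

BAD = R4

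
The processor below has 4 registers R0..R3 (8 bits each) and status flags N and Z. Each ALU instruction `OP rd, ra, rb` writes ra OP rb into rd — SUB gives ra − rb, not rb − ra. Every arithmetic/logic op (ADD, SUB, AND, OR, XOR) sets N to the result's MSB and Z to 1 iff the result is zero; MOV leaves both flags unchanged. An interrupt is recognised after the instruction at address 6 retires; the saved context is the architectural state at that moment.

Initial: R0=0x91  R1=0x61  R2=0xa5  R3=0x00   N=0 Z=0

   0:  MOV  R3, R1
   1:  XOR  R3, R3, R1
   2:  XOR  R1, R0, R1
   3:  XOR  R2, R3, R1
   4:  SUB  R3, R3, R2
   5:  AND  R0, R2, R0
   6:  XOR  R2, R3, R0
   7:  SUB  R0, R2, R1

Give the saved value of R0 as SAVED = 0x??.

after  0: R0=0x91 R1=0x61 R2=0xa5 R3=0x61  N=0 Z=0
after  1: R0=0x91 R1=0x61 R2=0xa5 R3=0x00  N=0 Z=1
after  2: R0=0x91 R1=0xf0 R2=0xa5 R3=0x00  N=1 Z=0
after  3: R0=0x91 R1=0xf0 R2=0xf0 R3=0x00  N=1 Z=0
after  4: R0=0x91 R1=0xf0 R2=0xf0 R3=0x10  N=0 Z=0
after  5: R0=0x90 R1=0xf0 R2=0xf0 R3=0x10  N=1 Z=0
after  6: R0=0x90 R1=0xf0 R2=0x80 R3=0x10  N=1 Z=0
-- IRQ taken; context saved, return-PC = 7 --

SAVED = 0x90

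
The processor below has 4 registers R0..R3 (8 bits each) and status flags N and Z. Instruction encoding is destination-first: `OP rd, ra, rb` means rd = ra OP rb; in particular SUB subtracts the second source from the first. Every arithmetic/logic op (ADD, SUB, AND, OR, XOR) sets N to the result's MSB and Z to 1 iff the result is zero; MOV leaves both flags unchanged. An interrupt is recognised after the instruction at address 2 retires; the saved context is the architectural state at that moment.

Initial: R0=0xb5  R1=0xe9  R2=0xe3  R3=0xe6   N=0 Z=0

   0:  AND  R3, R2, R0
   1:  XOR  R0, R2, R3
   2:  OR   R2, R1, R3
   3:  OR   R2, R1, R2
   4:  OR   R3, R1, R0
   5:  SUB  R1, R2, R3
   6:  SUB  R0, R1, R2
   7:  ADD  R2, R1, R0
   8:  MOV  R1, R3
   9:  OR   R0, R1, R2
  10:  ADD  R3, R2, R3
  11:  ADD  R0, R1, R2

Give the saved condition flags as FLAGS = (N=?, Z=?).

FLAGS = (N=1, Z=0)

after  0: R0=0xb5 R1=0xe9 R2=0xe3 R3=0xa1  N=1 Z=0
after  1: R0=0x42 R1=0xe9 R2=0xe3 R3=0xa1  N=0 Z=0
after  2: R0=0x42 R1=0xe9 R2=0xe9 R3=0xa1  N=1 Z=0
-- IRQ taken; context saved, return-PC = 3 --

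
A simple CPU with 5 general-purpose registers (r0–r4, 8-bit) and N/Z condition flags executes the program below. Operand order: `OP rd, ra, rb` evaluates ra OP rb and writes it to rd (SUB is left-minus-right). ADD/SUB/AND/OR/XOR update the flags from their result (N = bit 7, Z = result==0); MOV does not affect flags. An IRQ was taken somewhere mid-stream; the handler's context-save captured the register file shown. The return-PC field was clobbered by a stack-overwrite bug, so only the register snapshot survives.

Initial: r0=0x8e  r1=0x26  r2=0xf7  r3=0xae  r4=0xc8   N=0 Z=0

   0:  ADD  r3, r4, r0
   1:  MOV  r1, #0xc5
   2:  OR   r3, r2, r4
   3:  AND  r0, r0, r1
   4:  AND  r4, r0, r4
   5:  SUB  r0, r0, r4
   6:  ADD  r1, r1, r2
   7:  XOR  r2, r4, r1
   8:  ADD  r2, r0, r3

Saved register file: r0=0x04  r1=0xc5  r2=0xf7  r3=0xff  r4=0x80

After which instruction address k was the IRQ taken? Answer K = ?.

K = 5

after  0: r0=0x8e r1=0x26 r2=0xf7 r3=0x56 r4=0xc8  N=0 Z=0
after  1: r0=0x8e r1=0xc5 r2=0xf7 r3=0x56 r4=0xc8  N=0 Z=0
after  2: r0=0x8e r1=0xc5 r2=0xf7 r3=0xff r4=0xc8  N=1 Z=0
after  3: r0=0x84 r1=0xc5 r2=0xf7 r3=0xff r4=0xc8  N=1 Z=0
after  4: r0=0x84 r1=0xc5 r2=0xf7 r3=0xff r4=0x80  N=1 Z=0
after  5: r0=0x04 r1=0xc5 r2=0xf7 r3=0xff r4=0x80  N=0 Z=0
-- IRQ taken; context saved, return-PC = 6 --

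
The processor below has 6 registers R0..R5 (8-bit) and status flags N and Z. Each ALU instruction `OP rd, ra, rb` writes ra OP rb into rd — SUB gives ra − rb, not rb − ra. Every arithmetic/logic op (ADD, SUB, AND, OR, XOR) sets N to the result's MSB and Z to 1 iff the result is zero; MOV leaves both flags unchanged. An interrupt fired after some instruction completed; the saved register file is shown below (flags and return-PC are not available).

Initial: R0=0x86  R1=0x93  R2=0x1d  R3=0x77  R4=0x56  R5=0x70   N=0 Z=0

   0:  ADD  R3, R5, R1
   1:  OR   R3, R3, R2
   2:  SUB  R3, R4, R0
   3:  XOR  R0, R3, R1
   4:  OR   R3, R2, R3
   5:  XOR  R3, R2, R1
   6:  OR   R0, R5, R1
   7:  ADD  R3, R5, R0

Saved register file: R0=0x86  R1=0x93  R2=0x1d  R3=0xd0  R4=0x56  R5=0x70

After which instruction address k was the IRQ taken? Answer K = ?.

after  0: R0=0x86 R1=0x93 R2=0x1d R3=0x03 R4=0x56 R5=0x70  N=0 Z=0
after  1: R0=0x86 R1=0x93 R2=0x1d R3=0x1f R4=0x56 R5=0x70  N=0 Z=0
after  2: R0=0x86 R1=0x93 R2=0x1d R3=0xd0 R4=0x56 R5=0x70  N=1 Z=0
-- IRQ taken; context saved, return-PC = 3 --

K = 2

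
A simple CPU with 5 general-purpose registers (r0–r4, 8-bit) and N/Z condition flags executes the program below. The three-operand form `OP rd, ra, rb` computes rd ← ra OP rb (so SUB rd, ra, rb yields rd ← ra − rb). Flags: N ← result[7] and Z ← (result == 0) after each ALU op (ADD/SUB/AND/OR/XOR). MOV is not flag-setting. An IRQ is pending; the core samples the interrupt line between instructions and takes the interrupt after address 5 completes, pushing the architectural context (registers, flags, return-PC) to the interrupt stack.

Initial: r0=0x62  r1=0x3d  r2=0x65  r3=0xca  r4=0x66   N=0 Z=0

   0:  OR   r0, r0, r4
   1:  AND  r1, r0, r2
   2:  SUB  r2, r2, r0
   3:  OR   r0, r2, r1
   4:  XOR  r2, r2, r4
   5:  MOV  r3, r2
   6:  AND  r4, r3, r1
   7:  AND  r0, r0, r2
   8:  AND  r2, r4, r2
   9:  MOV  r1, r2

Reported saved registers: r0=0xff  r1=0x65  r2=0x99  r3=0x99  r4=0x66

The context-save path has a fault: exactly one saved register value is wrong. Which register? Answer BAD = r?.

BAD = r1

after  0: r0=0x66 r1=0x3d r2=0x65 r3=0xca r4=0x66  N=0 Z=0
after  1: r0=0x66 r1=0x64 r2=0x65 r3=0xca r4=0x66  N=0 Z=0
after  2: r0=0x66 r1=0x64 r2=0xff r3=0xca r4=0x66  N=1 Z=0
after  3: r0=0xff r1=0x64 r2=0xff r3=0xca r4=0x66  N=1 Z=0
after  4: r0=0xff r1=0x64 r2=0x99 r3=0xca r4=0x66  N=1 Z=0
after  5: r0=0xff r1=0x64 r2=0x99 r3=0x99 r4=0x66  N=1 Z=0
-- IRQ taken; context saved, return-PC = 6 --
mismatch: r1: reported 0x65 vs actual 0x64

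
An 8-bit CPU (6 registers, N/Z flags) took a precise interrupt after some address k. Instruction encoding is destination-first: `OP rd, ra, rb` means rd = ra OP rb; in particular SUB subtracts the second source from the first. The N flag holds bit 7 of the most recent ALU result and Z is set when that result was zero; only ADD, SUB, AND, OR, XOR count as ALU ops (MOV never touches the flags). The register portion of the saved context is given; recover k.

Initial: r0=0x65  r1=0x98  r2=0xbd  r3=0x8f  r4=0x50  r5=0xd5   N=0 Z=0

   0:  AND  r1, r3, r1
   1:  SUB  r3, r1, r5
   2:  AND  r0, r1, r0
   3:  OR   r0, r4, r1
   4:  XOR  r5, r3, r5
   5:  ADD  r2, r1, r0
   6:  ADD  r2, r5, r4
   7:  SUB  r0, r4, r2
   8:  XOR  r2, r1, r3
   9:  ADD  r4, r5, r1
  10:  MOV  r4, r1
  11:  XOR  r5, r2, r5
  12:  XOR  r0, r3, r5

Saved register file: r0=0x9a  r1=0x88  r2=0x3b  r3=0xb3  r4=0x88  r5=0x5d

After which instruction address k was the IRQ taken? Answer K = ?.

after  0: r0=0x65 r1=0x88 r2=0xbd r3=0x8f r4=0x50 r5=0xd5  N=1 Z=0
after  1: r0=0x65 r1=0x88 r2=0xbd r3=0xb3 r4=0x50 r5=0xd5  N=1 Z=0
after  2: r0=0x00 r1=0x88 r2=0xbd r3=0xb3 r4=0x50 r5=0xd5  N=0 Z=1
after  3: r0=0xd8 r1=0x88 r2=0xbd r3=0xb3 r4=0x50 r5=0xd5  N=1 Z=0
after  4: r0=0xd8 r1=0x88 r2=0xbd r3=0xb3 r4=0x50 r5=0x66  N=0 Z=0
after  5: r0=0xd8 r1=0x88 r2=0x60 r3=0xb3 r4=0x50 r5=0x66  N=0 Z=0
after  6: r0=0xd8 r1=0x88 r2=0xb6 r3=0xb3 r4=0x50 r5=0x66  N=1 Z=0
after  7: r0=0x9a r1=0x88 r2=0xb6 r3=0xb3 r4=0x50 r5=0x66  N=1 Z=0
after  8: r0=0x9a r1=0x88 r2=0x3b r3=0xb3 r4=0x50 r5=0x66  N=0 Z=0
after  9: r0=0x9a r1=0x88 r2=0x3b r3=0xb3 r4=0xee r5=0x66  N=1 Z=0
after 10: r0=0x9a r1=0x88 r2=0x3b r3=0xb3 r4=0x88 r5=0x66  N=1 Z=0
after 11: r0=0x9a r1=0x88 r2=0x3b r3=0xb3 r4=0x88 r5=0x5d  N=0 Z=0
-- IRQ taken; context saved, return-PC = 12 --

K = 11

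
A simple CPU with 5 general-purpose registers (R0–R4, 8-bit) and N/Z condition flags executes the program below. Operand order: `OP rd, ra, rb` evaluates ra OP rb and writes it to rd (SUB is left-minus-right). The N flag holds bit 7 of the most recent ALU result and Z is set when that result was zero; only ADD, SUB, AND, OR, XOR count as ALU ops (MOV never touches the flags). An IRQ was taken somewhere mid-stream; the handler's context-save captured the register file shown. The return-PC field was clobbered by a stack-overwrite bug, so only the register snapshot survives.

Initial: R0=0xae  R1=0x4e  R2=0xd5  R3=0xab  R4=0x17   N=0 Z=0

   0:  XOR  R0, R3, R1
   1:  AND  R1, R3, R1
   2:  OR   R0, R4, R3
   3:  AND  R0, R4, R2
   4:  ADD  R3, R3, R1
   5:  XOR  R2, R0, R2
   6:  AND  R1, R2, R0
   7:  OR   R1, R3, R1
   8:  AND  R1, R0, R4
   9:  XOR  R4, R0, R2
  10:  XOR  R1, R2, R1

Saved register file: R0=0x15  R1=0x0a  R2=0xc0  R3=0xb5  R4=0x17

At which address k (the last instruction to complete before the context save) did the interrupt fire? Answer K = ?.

K = 5

after  0: R0=0xe5 R1=0x4e R2=0xd5 R3=0xab R4=0x17  N=1 Z=0
after  1: R0=0xe5 R1=0x0a R2=0xd5 R3=0xab R4=0x17  N=0 Z=0
after  2: R0=0xbf R1=0x0a R2=0xd5 R3=0xab R4=0x17  N=1 Z=0
after  3: R0=0x15 R1=0x0a R2=0xd5 R3=0xab R4=0x17  N=0 Z=0
after  4: R0=0x15 R1=0x0a R2=0xd5 R3=0xb5 R4=0x17  N=1 Z=0
after  5: R0=0x15 R1=0x0a R2=0xc0 R3=0xb5 R4=0x17  N=1 Z=0
-- IRQ taken; context saved, return-PC = 6 --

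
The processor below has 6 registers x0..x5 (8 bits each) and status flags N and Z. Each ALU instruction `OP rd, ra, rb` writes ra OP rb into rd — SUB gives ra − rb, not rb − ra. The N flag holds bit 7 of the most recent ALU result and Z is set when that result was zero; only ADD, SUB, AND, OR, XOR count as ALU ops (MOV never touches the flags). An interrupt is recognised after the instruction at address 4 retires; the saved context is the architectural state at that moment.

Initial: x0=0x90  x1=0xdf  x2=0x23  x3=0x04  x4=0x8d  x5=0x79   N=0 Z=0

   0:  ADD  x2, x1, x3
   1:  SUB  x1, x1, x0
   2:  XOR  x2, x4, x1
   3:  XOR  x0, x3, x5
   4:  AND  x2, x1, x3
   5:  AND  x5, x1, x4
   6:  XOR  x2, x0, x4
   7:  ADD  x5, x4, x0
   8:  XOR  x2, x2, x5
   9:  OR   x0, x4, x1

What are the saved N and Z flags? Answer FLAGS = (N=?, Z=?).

FLAGS = (N=0, Z=0)

after  0: x0=0x90 x1=0xdf x2=0xe3 x3=0x04 x4=0x8d x5=0x79  N=1 Z=0
after  1: x0=0x90 x1=0x4f x2=0xe3 x3=0x04 x4=0x8d x5=0x79  N=0 Z=0
after  2: x0=0x90 x1=0x4f x2=0xc2 x3=0x04 x4=0x8d x5=0x79  N=1 Z=0
after  3: x0=0x7d x1=0x4f x2=0xc2 x3=0x04 x4=0x8d x5=0x79  N=0 Z=0
after  4: x0=0x7d x1=0x4f x2=0x04 x3=0x04 x4=0x8d x5=0x79  N=0 Z=0
-- IRQ taken; context saved, return-PC = 5 --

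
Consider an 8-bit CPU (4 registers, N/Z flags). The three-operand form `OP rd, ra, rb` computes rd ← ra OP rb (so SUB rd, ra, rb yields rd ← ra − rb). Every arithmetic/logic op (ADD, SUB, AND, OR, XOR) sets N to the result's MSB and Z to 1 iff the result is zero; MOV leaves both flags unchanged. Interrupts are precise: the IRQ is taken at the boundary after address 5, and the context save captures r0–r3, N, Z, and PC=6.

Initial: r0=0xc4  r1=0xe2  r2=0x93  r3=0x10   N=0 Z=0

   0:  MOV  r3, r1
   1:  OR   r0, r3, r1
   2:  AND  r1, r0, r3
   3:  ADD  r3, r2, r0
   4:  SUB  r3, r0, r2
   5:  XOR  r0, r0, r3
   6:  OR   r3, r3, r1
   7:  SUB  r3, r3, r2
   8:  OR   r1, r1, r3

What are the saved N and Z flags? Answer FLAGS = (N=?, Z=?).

FLAGS = (N=1, Z=0)

after  0: r0=0xc4 r1=0xe2 r2=0x93 r3=0xe2  N=0 Z=0
after  1: r0=0xe2 r1=0xe2 r2=0x93 r3=0xe2  N=1 Z=0
after  2: r0=0xe2 r1=0xe2 r2=0x93 r3=0xe2  N=1 Z=0
after  3: r0=0xe2 r1=0xe2 r2=0x93 r3=0x75  N=0 Z=0
after  4: r0=0xe2 r1=0xe2 r2=0x93 r3=0x4f  N=0 Z=0
after  5: r0=0xad r1=0xe2 r2=0x93 r3=0x4f  N=1 Z=0
-- IRQ taken; context saved, return-PC = 6 --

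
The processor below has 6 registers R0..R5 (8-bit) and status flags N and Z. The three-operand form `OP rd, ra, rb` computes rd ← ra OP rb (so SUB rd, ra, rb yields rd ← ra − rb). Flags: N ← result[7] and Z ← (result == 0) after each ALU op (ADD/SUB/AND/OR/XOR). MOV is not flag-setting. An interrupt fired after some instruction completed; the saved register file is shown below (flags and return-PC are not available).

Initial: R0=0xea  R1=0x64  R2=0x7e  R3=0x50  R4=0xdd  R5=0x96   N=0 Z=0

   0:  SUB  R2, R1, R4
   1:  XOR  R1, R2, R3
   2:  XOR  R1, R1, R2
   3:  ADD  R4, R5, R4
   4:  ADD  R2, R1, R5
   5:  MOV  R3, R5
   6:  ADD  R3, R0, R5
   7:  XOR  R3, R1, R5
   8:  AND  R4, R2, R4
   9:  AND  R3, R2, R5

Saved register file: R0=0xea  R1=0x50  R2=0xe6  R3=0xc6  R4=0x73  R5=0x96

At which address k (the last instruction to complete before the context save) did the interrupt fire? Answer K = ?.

K = 7

after  0: R0=0xea R1=0x64 R2=0x87 R3=0x50 R4=0xdd R5=0x96  N=1 Z=0
after  1: R0=0xea R1=0xd7 R2=0x87 R3=0x50 R4=0xdd R5=0x96  N=1 Z=0
after  2: R0=0xea R1=0x50 R2=0x87 R3=0x50 R4=0xdd R5=0x96  N=0 Z=0
after  3: R0=0xea R1=0x50 R2=0x87 R3=0x50 R4=0x73 R5=0x96  N=0 Z=0
after  4: R0=0xea R1=0x50 R2=0xe6 R3=0x50 R4=0x73 R5=0x96  N=1 Z=0
after  5: R0=0xea R1=0x50 R2=0xe6 R3=0x96 R4=0x73 R5=0x96  N=1 Z=0
after  6: R0=0xea R1=0x50 R2=0xe6 R3=0x80 R4=0x73 R5=0x96  N=1 Z=0
after  7: R0=0xea R1=0x50 R2=0xe6 R3=0xc6 R4=0x73 R5=0x96  N=1 Z=0
-- IRQ taken; context saved, return-PC = 8 --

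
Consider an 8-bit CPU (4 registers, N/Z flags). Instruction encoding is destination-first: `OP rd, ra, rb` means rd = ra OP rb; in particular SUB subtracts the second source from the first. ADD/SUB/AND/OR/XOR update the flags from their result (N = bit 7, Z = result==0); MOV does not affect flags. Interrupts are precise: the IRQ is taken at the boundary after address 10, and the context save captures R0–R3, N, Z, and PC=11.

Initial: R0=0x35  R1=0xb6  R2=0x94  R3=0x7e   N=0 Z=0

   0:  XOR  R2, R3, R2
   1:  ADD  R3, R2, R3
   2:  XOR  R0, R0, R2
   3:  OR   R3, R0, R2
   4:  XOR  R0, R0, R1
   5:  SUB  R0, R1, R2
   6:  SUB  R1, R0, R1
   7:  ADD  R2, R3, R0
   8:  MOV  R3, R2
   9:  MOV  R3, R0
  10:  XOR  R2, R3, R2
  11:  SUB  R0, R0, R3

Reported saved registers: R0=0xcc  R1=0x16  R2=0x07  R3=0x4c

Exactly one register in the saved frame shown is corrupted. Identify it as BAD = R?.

after  0: R0=0x35 R1=0xb6 R2=0xea R3=0x7e  N=1 Z=0
after  1: R0=0x35 R1=0xb6 R2=0xea R3=0x68  N=0 Z=0
after  2: R0=0xdf R1=0xb6 R2=0xea R3=0x68  N=1 Z=0
after  3: R0=0xdf R1=0xb6 R2=0xea R3=0xff  N=1 Z=0
after  4: R0=0x69 R1=0xb6 R2=0xea R3=0xff  N=0 Z=0
after  5: R0=0xcc R1=0xb6 R2=0xea R3=0xff  N=1 Z=0
after  6: R0=0xcc R1=0x16 R2=0xea R3=0xff  N=0 Z=0
after  7: R0=0xcc R1=0x16 R2=0xcb R3=0xff  N=1 Z=0
after  8: R0=0xcc R1=0x16 R2=0xcb R3=0xcb  N=1 Z=0
after  9: R0=0xcc R1=0x16 R2=0xcb R3=0xcc  N=1 Z=0
after 10: R0=0xcc R1=0x16 R2=0x07 R3=0xcc  N=0 Z=0
-- IRQ taken; context saved, return-PC = 11 --
mismatch: R3: reported 0x4c vs actual 0xcc

BAD = R3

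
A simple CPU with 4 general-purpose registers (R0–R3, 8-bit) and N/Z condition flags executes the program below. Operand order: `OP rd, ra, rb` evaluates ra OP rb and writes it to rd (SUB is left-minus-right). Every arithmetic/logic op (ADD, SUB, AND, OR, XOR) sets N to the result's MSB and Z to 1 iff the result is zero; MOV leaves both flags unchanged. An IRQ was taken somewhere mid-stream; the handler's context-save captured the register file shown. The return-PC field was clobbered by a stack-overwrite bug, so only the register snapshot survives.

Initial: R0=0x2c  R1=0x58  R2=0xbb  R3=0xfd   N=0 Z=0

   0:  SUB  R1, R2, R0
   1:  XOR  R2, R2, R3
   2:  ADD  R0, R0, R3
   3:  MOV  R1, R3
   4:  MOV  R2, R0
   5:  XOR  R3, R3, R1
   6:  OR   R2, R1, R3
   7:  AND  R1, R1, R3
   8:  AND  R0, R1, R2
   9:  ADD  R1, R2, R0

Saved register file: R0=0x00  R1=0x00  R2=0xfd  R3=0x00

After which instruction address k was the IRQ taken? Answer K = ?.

after  0: R0=0x2c R1=0x8f R2=0xbb R3=0xfd  N=1 Z=0
after  1: R0=0x2c R1=0x8f R2=0x46 R3=0xfd  N=0 Z=0
after  2: R0=0x29 R1=0x8f R2=0x46 R3=0xfd  N=0 Z=0
after  3: R0=0x29 R1=0xfd R2=0x46 R3=0xfd  N=0 Z=0
after  4: R0=0x29 R1=0xfd R2=0x29 R3=0xfd  N=0 Z=0
after  5: R0=0x29 R1=0xfd R2=0x29 R3=0x00  N=0 Z=1
after  6: R0=0x29 R1=0xfd R2=0xfd R3=0x00  N=1 Z=0
after  7: R0=0x29 R1=0x00 R2=0xfd R3=0x00  N=0 Z=1
after  8: R0=0x00 R1=0x00 R2=0xfd R3=0x00  N=0 Z=1
-- IRQ taken; context saved, return-PC = 9 --

K = 8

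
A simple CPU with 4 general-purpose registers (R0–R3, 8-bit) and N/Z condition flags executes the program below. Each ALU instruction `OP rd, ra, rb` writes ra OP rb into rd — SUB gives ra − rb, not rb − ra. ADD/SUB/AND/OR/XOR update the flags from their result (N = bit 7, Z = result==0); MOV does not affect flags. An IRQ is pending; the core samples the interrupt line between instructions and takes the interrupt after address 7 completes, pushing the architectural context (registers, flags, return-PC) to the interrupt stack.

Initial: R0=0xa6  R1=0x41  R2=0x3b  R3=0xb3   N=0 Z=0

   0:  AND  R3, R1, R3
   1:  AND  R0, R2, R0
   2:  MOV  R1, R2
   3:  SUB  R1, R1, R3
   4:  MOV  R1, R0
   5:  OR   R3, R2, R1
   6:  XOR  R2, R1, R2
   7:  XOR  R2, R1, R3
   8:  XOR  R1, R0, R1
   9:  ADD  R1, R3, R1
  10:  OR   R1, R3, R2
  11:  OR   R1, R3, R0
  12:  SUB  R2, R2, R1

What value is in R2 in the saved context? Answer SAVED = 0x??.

SAVED = 0x19

after  0: R0=0xa6 R1=0x41 R2=0x3b R3=0x01  N=0 Z=0
after  1: R0=0x22 R1=0x41 R2=0x3b R3=0x01  N=0 Z=0
after  2: R0=0x22 R1=0x3b R2=0x3b R3=0x01  N=0 Z=0
after  3: R0=0x22 R1=0x3a R2=0x3b R3=0x01  N=0 Z=0
after  4: R0=0x22 R1=0x22 R2=0x3b R3=0x01  N=0 Z=0
after  5: R0=0x22 R1=0x22 R2=0x3b R3=0x3b  N=0 Z=0
after  6: R0=0x22 R1=0x22 R2=0x19 R3=0x3b  N=0 Z=0
after  7: R0=0x22 R1=0x22 R2=0x19 R3=0x3b  N=0 Z=0
-- IRQ taken; context saved, return-PC = 8 --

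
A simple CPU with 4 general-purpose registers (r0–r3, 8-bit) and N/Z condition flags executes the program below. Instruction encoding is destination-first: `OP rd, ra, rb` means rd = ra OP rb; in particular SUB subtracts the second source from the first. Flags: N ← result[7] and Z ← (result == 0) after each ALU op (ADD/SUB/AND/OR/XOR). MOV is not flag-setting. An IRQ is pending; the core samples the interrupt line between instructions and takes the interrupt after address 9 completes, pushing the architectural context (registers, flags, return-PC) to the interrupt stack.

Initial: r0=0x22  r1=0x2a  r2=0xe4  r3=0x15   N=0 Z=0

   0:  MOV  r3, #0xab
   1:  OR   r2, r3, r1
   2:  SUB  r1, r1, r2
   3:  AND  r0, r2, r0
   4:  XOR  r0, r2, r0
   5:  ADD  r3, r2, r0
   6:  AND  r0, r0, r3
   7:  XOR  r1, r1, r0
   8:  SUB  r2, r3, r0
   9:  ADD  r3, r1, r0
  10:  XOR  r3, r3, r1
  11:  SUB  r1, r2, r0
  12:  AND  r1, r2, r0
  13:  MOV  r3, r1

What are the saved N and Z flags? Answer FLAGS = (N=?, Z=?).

FLAGS = (N=0, Z=0)

after  0: r0=0x22 r1=0x2a r2=0xe4 r3=0xab  N=0 Z=0
after  1: r0=0x22 r1=0x2a r2=0xab r3=0xab  N=1 Z=0
after  2: r0=0x22 r1=0x7f r2=0xab r3=0xab  N=0 Z=0
after  3: r0=0x22 r1=0x7f r2=0xab r3=0xab  N=0 Z=0
after  4: r0=0x89 r1=0x7f r2=0xab r3=0xab  N=1 Z=0
after  5: r0=0x89 r1=0x7f r2=0xab r3=0x34  N=0 Z=0
after  6: r0=0x00 r1=0x7f r2=0xab r3=0x34  N=0 Z=1
after  7: r0=0x00 r1=0x7f r2=0xab r3=0x34  N=0 Z=0
after  8: r0=0x00 r1=0x7f r2=0x34 r3=0x34  N=0 Z=0
after  9: r0=0x00 r1=0x7f r2=0x34 r3=0x7f  N=0 Z=0
-- IRQ taken; context saved, return-PC = 10 --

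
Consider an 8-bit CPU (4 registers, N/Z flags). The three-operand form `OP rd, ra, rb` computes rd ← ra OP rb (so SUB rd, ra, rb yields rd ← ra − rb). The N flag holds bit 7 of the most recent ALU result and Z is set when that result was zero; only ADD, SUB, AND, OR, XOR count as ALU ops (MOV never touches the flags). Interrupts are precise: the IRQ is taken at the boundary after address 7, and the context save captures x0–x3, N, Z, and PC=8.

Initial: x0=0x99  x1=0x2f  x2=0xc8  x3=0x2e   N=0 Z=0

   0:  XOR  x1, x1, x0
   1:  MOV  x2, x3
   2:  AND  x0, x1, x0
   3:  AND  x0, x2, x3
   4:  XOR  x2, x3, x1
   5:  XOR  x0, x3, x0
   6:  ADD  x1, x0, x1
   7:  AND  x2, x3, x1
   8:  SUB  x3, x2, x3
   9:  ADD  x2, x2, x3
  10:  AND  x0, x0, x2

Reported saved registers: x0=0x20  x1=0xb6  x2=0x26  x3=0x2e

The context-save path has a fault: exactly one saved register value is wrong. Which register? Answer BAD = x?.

after  0: x0=0x99 x1=0xb6 x2=0xc8 x3=0x2e  N=1 Z=0
after  1: x0=0x99 x1=0xb6 x2=0x2e x3=0x2e  N=1 Z=0
after  2: x0=0x90 x1=0xb6 x2=0x2e x3=0x2e  N=1 Z=0
after  3: x0=0x2e x1=0xb6 x2=0x2e x3=0x2e  N=0 Z=0
after  4: x0=0x2e x1=0xb6 x2=0x98 x3=0x2e  N=1 Z=0
after  5: x0=0x00 x1=0xb6 x2=0x98 x3=0x2e  N=0 Z=1
after  6: x0=0x00 x1=0xb6 x2=0x98 x3=0x2e  N=1 Z=0
after  7: x0=0x00 x1=0xb6 x2=0x26 x3=0x2e  N=0 Z=0
-- IRQ taken; context saved, return-PC = 8 --
mismatch: x0: reported 0x20 vs actual 0x00

BAD = x0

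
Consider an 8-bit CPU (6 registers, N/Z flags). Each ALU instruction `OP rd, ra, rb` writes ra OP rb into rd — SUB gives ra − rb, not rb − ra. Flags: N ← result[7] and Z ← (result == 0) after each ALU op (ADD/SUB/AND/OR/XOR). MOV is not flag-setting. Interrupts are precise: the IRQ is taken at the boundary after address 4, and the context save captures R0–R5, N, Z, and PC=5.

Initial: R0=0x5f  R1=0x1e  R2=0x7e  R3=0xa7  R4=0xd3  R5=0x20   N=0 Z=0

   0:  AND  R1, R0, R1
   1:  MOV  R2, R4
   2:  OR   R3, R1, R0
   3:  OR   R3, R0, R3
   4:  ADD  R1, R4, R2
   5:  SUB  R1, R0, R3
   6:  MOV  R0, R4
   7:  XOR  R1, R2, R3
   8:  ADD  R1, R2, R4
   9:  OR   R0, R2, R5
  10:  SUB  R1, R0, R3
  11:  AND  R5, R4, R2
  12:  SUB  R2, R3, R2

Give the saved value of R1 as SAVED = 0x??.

SAVED = 0xa6

after  0: R0=0x5f R1=0x1e R2=0x7e R3=0xa7 R4=0xd3 R5=0x20  N=0 Z=0
after  1: R0=0x5f R1=0x1e R2=0xd3 R3=0xa7 R4=0xd3 R5=0x20  N=0 Z=0
after  2: R0=0x5f R1=0x1e R2=0xd3 R3=0x5f R4=0xd3 R5=0x20  N=0 Z=0
after  3: R0=0x5f R1=0x1e R2=0xd3 R3=0x5f R4=0xd3 R5=0x20  N=0 Z=0
after  4: R0=0x5f R1=0xa6 R2=0xd3 R3=0x5f R4=0xd3 R5=0x20  N=1 Z=0
-- IRQ taken; context saved, return-PC = 5 --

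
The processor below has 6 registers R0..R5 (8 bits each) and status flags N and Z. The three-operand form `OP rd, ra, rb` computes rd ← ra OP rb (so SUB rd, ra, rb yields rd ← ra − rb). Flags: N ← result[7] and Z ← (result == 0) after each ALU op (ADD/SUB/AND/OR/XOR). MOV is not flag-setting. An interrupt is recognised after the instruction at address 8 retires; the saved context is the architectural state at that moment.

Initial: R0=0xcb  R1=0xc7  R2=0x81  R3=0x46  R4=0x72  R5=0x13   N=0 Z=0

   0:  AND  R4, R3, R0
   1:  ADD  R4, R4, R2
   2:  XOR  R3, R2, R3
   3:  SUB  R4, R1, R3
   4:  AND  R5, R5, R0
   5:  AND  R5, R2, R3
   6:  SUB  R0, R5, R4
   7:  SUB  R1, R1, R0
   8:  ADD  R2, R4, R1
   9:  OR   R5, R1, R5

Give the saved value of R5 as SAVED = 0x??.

after  0: R0=0xcb R1=0xc7 R2=0x81 R3=0x46 R4=0x42 R5=0x13  N=0 Z=0
after  1: R0=0xcb R1=0xc7 R2=0x81 R3=0x46 R4=0xc3 R5=0x13  N=1 Z=0
after  2: R0=0xcb R1=0xc7 R2=0x81 R3=0xc7 R4=0xc3 R5=0x13  N=1 Z=0
after  3: R0=0xcb R1=0xc7 R2=0x81 R3=0xc7 R4=0x00 R5=0x13  N=0 Z=1
after  4: R0=0xcb R1=0xc7 R2=0x81 R3=0xc7 R4=0x00 R5=0x03  N=0 Z=0
after  5: R0=0xcb R1=0xc7 R2=0x81 R3=0xc7 R4=0x00 R5=0x81  N=1 Z=0
after  6: R0=0x81 R1=0xc7 R2=0x81 R3=0xc7 R4=0x00 R5=0x81  N=1 Z=0
after  7: R0=0x81 R1=0x46 R2=0x81 R3=0xc7 R4=0x00 R5=0x81  N=0 Z=0
after  8: R0=0x81 R1=0x46 R2=0x46 R3=0xc7 R4=0x00 R5=0x81  N=0 Z=0
-- IRQ taken; context saved, return-PC = 9 --

SAVED = 0x81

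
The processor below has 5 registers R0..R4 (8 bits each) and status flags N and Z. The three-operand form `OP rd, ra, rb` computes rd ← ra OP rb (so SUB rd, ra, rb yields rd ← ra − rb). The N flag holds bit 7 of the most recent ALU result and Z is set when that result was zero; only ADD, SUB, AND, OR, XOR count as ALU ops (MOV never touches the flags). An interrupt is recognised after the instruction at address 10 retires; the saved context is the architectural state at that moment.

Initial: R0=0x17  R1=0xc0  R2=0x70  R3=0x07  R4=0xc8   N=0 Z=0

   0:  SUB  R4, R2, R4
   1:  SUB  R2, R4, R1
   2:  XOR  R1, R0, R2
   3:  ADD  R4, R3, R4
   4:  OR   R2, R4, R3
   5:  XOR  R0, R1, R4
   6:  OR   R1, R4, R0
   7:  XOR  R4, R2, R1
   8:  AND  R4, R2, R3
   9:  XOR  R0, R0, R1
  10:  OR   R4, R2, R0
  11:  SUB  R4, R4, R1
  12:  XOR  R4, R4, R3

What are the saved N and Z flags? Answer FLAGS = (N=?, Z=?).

FLAGS = (N=1, Z=0)

after  0: R0=0x17 R1=0xc0 R2=0x70 R3=0x07 R4=0xa8  N=1 Z=0
after  1: R0=0x17 R1=0xc0 R2=0xe8 R3=0x07 R4=0xa8  N=1 Z=0
after  2: R0=0x17 R1=0xff R2=0xe8 R3=0x07 R4=0xa8  N=1 Z=0
after  3: R0=0x17 R1=0xff R2=0xe8 R3=0x07 R4=0xaf  N=1 Z=0
after  4: R0=0x17 R1=0xff R2=0xaf R3=0x07 R4=0xaf  N=1 Z=0
after  5: R0=0x50 R1=0xff R2=0xaf R3=0x07 R4=0xaf  N=0 Z=0
after  6: R0=0x50 R1=0xff R2=0xaf R3=0x07 R4=0xaf  N=1 Z=0
after  7: R0=0x50 R1=0xff R2=0xaf R3=0x07 R4=0x50  N=0 Z=0
after  8: R0=0x50 R1=0xff R2=0xaf R3=0x07 R4=0x07  N=0 Z=0
after  9: R0=0xaf R1=0xff R2=0xaf R3=0x07 R4=0x07  N=1 Z=0
after 10: R0=0xaf R1=0xff R2=0xaf R3=0x07 R4=0xaf  N=1 Z=0
-- IRQ taken; context saved, return-PC = 11 --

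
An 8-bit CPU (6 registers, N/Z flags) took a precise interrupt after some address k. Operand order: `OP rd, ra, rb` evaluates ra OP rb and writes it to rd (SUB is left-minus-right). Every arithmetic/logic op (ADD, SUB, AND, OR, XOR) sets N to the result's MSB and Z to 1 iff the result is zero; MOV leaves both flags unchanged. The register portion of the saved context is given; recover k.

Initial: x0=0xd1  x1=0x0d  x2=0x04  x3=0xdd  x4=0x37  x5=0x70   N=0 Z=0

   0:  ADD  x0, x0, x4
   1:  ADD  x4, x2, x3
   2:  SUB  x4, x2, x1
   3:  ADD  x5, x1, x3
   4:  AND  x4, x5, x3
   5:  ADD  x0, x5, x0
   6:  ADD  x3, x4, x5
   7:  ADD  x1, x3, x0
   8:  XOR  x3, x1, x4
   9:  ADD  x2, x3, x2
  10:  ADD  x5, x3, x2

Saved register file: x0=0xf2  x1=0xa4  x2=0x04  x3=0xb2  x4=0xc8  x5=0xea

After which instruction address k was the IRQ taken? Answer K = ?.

K = 7

after  0: x0=0x08 x1=0x0d x2=0x04 x3=0xdd x4=0x37 x5=0x70  N=0 Z=0
after  1: x0=0x08 x1=0x0d x2=0x04 x3=0xdd x4=0xe1 x5=0x70  N=1 Z=0
after  2: x0=0x08 x1=0x0d x2=0x04 x3=0xdd x4=0xf7 x5=0x70  N=1 Z=0
after  3: x0=0x08 x1=0x0d x2=0x04 x3=0xdd x4=0xf7 x5=0xea  N=1 Z=0
after  4: x0=0x08 x1=0x0d x2=0x04 x3=0xdd x4=0xc8 x5=0xea  N=1 Z=0
after  5: x0=0xf2 x1=0x0d x2=0x04 x3=0xdd x4=0xc8 x5=0xea  N=1 Z=0
after  6: x0=0xf2 x1=0x0d x2=0x04 x3=0xb2 x4=0xc8 x5=0xea  N=1 Z=0
after  7: x0=0xf2 x1=0xa4 x2=0x04 x3=0xb2 x4=0xc8 x5=0xea  N=1 Z=0
-- IRQ taken; context saved, return-PC = 8 --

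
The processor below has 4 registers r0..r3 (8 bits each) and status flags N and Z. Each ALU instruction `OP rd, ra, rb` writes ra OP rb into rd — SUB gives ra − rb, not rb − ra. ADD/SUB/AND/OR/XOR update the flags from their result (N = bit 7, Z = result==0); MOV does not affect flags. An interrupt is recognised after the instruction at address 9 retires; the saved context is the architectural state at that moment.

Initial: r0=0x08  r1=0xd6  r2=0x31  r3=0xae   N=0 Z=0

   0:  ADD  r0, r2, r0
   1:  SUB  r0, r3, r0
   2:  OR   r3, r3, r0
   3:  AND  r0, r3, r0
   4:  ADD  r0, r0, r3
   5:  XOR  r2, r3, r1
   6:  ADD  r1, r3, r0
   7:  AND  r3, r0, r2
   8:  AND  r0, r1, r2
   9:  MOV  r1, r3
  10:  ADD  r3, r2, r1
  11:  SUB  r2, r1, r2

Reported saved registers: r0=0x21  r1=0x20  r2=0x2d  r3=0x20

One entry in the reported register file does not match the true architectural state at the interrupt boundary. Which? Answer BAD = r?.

after  0: r0=0x39 r1=0xd6 r2=0x31 r3=0xae  N=0 Z=0
after  1: r0=0x75 r1=0xd6 r2=0x31 r3=0xae  N=0 Z=0
after  2: r0=0x75 r1=0xd6 r2=0x31 r3=0xff  N=1 Z=0
after  3: r0=0x75 r1=0xd6 r2=0x31 r3=0xff  N=0 Z=0
after  4: r0=0x74 r1=0xd6 r2=0x31 r3=0xff  N=0 Z=0
after  5: r0=0x74 r1=0xd6 r2=0x29 r3=0xff  N=0 Z=0
after  6: r0=0x74 r1=0x73 r2=0x29 r3=0xff  N=0 Z=0
after  7: r0=0x74 r1=0x73 r2=0x29 r3=0x20  N=0 Z=0
after  8: r0=0x21 r1=0x73 r2=0x29 r3=0x20  N=0 Z=0
after  9: r0=0x21 r1=0x20 r2=0x29 r3=0x20  N=0 Z=0
-- IRQ taken; context saved, return-PC = 10 --
mismatch: r2: reported 0x2d vs actual 0x29

BAD = r2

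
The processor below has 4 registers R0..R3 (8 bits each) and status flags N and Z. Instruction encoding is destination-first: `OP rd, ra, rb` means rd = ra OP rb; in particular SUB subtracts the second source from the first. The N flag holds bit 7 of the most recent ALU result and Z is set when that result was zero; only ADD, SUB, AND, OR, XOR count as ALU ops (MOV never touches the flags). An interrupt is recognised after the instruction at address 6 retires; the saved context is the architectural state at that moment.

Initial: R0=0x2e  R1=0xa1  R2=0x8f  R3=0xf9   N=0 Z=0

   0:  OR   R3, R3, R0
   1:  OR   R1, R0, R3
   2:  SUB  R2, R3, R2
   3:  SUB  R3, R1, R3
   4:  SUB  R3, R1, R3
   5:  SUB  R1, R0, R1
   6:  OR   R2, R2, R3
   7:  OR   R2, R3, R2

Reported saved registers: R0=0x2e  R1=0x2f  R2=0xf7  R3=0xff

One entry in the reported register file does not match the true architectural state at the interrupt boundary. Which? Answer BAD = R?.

BAD = R2

after  0: R0=0x2e R1=0xa1 R2=0x8f R3=0xff  N=1 Z=0
after  1: R0=0x2e R1=0xff R2=0x8f R3=0xff  N=1 Z=0
after  2: R0=0x2e R1=0xff R2=0x70 R3=0xff  N=0 Z=0
after  3: R0=0x2e R1=0xff R2=0x70 R3=0x00  N=0 Z=1
after  4: R0=0x2e R1=0xff R2=0x70 R3=0xff  N=1 Z=0
after  5: R0=0x2e R1=0x2f R2=0x70 R3=0xff  N=0 Z=0
after  6: R0=0x2e R1=0x2f R2=0xff R3=0xff  N=1 Z=0
-- IRQ taken; context saved, return-PC = 7 --
mismatch: R2: reported 0xf7 vs actual 0xff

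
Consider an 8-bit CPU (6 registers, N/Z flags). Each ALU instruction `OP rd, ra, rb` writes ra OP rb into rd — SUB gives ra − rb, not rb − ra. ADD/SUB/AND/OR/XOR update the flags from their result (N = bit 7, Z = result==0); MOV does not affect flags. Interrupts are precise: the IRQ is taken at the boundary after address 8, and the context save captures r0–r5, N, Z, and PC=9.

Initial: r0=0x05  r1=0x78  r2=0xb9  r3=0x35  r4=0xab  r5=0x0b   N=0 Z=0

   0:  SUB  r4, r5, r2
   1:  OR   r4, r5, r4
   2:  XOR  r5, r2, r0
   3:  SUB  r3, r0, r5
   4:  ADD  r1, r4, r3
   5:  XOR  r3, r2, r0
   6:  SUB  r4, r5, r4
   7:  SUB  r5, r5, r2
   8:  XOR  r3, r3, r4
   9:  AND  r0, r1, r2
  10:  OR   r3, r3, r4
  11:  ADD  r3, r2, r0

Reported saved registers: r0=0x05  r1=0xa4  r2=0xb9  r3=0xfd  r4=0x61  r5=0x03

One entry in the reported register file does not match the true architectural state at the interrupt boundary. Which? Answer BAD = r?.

BAD = r3

after  0: r0=0x05 r1=0x78 r2=0xb9 r3=0x35 r4=0x52 r5=0x0b  N=0 Z=0
after  1: r0=0x05 r1=0x78 r2=0xb9 r3=0x35 r4=0x5b r5=0x0b  N=0 Z=0
after  2: r0=0x05 r1=0x78 r2=0xb9 r3=0x35 r4=0x5b r5=0xbc  N=1 Z=0
after  3: r0=0x05 r1=0x78 r2=0xb9 r3=0x49 r4=0x5b r5=0xbc  N=0 Z=0
after  4: r0=0x05 r1=0xa4 r2=0xb9 r3=0x49 r4=0x5b r5=0xbc  N=1 Z=0
after  5: r0=0x05 r1=0xa4 r2=0xb9 r3=0xbc r4=0x5b r5=0xbc  N=1 Z=0
after  6: r0=0x05 r1=0xa4 r2=0xb9 r3=0xbc r4=0x61 r5=0xbc  N=0 Z=0
after  7: r0=0x05 r1=0xa4 r2=0xb9 r3=0xbc r4=0x61 r5=0x03  N=0 Z=0
after  8: r0=0x05 r1=0xa4 r2=0xb9 r3=0xdd r4=0x61 r5=0x03  N=1 Z=0
-- IRQ taken; context saved, return-PC = 9 --
mismatch: r3: reported 0xfd vs actual 0xdd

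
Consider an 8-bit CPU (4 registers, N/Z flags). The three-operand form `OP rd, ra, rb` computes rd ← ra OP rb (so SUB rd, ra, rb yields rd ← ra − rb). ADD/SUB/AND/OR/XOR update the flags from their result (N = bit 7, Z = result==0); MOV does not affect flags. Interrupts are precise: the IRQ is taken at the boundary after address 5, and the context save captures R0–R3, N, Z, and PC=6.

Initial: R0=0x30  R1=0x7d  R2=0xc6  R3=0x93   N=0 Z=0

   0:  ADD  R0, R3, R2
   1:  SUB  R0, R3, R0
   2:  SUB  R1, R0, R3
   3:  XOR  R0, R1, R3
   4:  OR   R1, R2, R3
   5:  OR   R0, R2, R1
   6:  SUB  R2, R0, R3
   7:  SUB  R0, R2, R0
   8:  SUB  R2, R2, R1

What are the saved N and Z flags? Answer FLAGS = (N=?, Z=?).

after  0: R0=0x59 R1=0x7d R2=0xc6 R3=0x93  N=0 Z=0
after  1: R0=0x3a R1=0x7d R2=0xc6 R3=0x93  N=0 Z=0
after  2: R0=0x3a R1=0xa7 R2=0xc6 R3=0x93  N=1 Z=0
after  3: R0=0x34 R1=0xa7 R2=0xc6 R3=0x93  N=0 Z=0
after  4: R0=0x34 R1=0xd7 R2=0xc6 R3=0x93  N=1 Z=0
after  5: R0=0xd7 R1=0xd7 R2=0xc6 R3=0x93  N=1 Z=0
-- IRQ taken; context saved, return-PC = 6 --

FLAGS = (N=1, Z=0)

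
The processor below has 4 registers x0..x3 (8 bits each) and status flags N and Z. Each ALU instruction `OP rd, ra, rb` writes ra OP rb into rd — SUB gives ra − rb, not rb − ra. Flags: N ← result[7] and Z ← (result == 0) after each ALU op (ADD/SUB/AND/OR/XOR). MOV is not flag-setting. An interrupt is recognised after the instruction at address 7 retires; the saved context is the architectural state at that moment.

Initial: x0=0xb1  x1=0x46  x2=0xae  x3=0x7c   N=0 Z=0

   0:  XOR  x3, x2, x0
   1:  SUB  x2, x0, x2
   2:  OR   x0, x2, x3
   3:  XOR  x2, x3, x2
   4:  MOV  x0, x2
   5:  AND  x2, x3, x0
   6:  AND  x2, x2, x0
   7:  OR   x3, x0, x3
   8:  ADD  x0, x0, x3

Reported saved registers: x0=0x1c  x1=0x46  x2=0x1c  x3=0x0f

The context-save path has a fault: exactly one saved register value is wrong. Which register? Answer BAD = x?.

after  0: x0=0xb1 x1=0x46 x2=0xae x3=0x1f  N=0 Z=0
after  1: x0=0xb1 x1=0x46 x2=0x03 x3=0x1f  N=0 Z=0
after  2: x0=0x1f x1=0x46 x2=0x03 x3=0x1f  N=0 Z=0
after  3: x0=0x1f x1=0x46 x2=0x1c x3=0x1f  N=0 Z=0
after  4: x0=0x1c x1=0x46 x2=0x1c x3=0x1f  N=0 Z=0
after  5: x0=0x1c x1=0x46 x2=0x1c x3=0x1f  N=0 Z=0
after  6: x0=0x1c x1=0x46 x2=0x1c x3=0x1f  N=0 Z=0
after  7: x0=0x1c x1=0x46 x2=0x1c x3=0x1f  N=0 Z=0
-- IRQ taken; context saved, return-PC = 8 --
mismatch: x3: reported 0x0f vs actual 0x1f

BAD = x3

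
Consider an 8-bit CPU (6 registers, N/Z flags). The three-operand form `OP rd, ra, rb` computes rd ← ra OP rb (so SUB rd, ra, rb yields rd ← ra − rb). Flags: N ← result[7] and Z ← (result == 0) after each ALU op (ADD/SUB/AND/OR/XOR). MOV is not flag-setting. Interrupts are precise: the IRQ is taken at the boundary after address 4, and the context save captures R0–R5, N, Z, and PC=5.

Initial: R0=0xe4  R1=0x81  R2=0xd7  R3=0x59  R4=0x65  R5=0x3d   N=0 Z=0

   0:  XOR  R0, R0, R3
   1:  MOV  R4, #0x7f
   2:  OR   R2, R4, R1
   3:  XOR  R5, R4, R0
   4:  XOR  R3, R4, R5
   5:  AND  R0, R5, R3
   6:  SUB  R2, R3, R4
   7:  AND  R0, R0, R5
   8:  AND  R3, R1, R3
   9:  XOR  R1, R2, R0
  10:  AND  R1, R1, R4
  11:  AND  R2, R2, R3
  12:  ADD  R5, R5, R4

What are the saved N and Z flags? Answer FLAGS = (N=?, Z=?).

after  0: R0=0xbd R1=0x81 R2=0xd7 R3=0x59 R4=0x65 R5=0x3d  N=1 Z=0
after  1: R0=0xbd R1=0x81 R2=0xd7 R3=0x59 R4=0x7f R5=0x3d  N=1 Z=0
after  2: R0=0xbd R1=0x81 R2=0xff R3=0x59 R4=0x7f R5=0x3d  N=1 Z=0
after  3: R0=0xbd R1=0x81 R2=0xff R3=0x59 R4=0x7f R5=0xc2  N=1 Z=0
after  4: R0=0xbd R1=0x81 R2=0xff R3=0xbd R4=0x7f R5=0xc2  N=1 Z=0
-- IRQ taken; context saved, return-PC = 5 --

FLAGS = (N=1, Z=0)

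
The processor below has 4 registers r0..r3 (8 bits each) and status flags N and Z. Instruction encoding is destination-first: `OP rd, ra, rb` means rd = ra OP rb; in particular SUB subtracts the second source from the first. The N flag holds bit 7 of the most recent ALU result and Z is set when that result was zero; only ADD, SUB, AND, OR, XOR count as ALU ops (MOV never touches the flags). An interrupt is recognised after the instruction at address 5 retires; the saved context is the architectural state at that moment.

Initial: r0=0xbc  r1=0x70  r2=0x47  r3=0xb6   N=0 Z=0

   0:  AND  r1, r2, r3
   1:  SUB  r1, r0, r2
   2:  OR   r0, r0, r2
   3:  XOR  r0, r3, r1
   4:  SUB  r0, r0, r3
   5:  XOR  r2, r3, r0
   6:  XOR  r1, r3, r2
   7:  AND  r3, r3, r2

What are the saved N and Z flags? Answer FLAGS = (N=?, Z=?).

FLAGS = (N=1, Z=0)

after  0: r0=0xbc r1=0x06 r2=0x47 r3=0xb6  N=0 Z=0
after  1: r0=0xbc r1=0x75 r2=0x47 r3=0xb6  N=0 Z=0
after  2: r0=0xff r1=0x75 r2=0x47 r3=0xb6  N=1 Z=0
after  3: r0=0xc3 r1=0x75 r2=0x47 r3=0xb6  N=1 Z=0
after  4: r0=0x0d r1=0x75 r2=0x47 r3=0xb6  N=0 Z=0
after  5: r0=0x0d r1=0x75 r2=0xbb r3=0xb6  N=1 Z=0
-- IRQ taken; context saved, return-PC = 6 --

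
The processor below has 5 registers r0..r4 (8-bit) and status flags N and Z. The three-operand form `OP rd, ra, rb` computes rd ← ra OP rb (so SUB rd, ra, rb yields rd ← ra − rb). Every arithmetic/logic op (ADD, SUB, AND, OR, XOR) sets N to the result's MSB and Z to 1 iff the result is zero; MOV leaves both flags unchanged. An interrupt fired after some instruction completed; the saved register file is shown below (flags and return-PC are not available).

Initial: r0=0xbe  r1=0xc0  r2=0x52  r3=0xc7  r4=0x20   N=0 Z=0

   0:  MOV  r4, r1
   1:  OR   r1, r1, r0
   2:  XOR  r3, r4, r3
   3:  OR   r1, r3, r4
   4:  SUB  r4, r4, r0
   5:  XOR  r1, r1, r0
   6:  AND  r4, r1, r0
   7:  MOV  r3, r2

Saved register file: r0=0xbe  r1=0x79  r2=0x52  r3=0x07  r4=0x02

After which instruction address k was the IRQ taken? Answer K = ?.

after  0: r0=0xbe r1=0xc0 r2=0x52 r3=0xc7 r4=0xc0  N=0 Z=0
after  1: r0=0xbe r1=0xfe r2=0x52 r3=0xc7 r4=0xc0  N=1 Z=0
after  2: r0=0xbe r1=0xfe r2=0x52 r3=0x07 r4=0xc0  N=0 Z=0
after  3: r0=0xbe r1=0xc7 r2=0x52 r3=0x07 r4=0xc0  N=1 Z=0
after  4: r0=0xbe r1=0xc7 r2=0x52 r3=0x07 r4=0x02  N=0 Z=0
after  5: r0=0xbe r1=0x79 r2=0x52 r3=0x07 r4=0x02  N=0 Z=0
-- IRQ taken; context saved, return-PC = 6 --

K = 5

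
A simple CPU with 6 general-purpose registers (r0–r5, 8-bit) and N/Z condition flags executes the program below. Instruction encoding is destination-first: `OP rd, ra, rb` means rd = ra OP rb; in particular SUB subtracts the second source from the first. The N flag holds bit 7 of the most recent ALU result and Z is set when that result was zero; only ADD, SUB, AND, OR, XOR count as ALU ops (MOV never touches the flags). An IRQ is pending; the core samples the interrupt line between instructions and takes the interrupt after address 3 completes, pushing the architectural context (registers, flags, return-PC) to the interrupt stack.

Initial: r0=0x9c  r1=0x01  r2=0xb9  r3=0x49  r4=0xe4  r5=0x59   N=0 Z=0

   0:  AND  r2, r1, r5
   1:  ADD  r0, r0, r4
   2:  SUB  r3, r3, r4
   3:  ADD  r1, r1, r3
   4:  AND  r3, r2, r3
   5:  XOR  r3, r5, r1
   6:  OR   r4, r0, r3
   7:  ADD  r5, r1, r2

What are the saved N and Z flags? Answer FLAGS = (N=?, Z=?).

after  0: r0=0x9c r1=0x01 r2=0x01 r3=0x49 r4=0xe4 r5=0x59  N=0 Z=0
after  1: r0=0x80 r1=0x01 r2=0x01 r3=0x49 r4=0xe4 r5=0x59  N=1 Z=0
after  2: r0=0x80 r1=0x01 r2=0x01 r3=0x65 r4=0xe4 r5=0x59  N=0 Z=0
after  3: r0=0x80 r1=0x66 r2=0x01 r3=0x65 r4=0xe4 r5=0x59  N=0 Z=0
-- IRQ taken; context saved, return-PC = 4 --

FLAGS = (N=0, Z=0)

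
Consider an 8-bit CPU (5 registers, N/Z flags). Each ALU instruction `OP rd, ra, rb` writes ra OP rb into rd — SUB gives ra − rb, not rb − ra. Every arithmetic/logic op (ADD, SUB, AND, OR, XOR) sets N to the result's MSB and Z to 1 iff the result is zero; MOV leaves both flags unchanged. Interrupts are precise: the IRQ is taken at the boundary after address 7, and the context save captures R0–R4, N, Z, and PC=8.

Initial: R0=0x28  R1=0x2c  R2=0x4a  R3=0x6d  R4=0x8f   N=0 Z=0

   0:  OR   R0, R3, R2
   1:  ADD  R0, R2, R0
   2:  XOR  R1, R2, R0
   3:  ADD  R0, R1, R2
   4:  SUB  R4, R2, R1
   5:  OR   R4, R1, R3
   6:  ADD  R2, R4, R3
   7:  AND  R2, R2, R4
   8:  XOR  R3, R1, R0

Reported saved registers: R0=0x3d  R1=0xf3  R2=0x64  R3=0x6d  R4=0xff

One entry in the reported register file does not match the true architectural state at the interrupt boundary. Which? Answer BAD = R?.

BAD = R2

after  0: R0=0x6f R1=0x2c R2=0x4a R3=0x6d R4=0x8f  N=0 Z=0
after  1: R0=0xb9 R1=0x2c R2=0x4a R3=0x6d R4=0x8f  N=1 Z=0
after  2: R0=0xb9 R1=0xf3 R2=0x4a R3=0x6d R4=0x8f  N=1 Z=0
after  3: R0=0x3d R1=0xf3 R2=0x4a R3=0x6d R4=0x8f  N=0 Z=0
after  4: R0=0x3d R1=0xf3 R2=0x4a R3=0x6d R4=0x57  N=0 Z=0
after  5: R0=0x3d R1=0xf3 R2=0x4a R3=0x6d R4=0xff  N=1 Z=0
after  6: R0=0x3d R1=0xf3 R2=0x6c R3=0x6d R4=0xff  N=0 Z=0
after  7: R0=0x3d R1=0xf3 R2=0x6c R3=0x6d R4=0xff  N=0 Z=0
-- IRQ taken; context saved, return-PC = 8 --
mismatch: R2: reported 0x64 vs actual 0x6c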